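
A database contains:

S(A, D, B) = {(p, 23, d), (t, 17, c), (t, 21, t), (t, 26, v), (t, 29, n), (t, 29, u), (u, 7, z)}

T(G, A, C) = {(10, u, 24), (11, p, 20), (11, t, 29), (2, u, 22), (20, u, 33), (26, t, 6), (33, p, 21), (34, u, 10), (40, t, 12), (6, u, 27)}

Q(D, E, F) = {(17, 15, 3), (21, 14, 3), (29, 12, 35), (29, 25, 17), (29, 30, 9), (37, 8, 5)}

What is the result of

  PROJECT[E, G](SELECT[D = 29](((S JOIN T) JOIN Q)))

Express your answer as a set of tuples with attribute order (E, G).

S ⋈ T (natural join on A): {(p, 23, d, 11, 20), (p, 23, d, 33, 21), (t, 17, c, 11, 29), (t, 17, c, 26, 6), (t, 17, c, 40, 12), (t, 21, t, 11, 29), (t, 21, t, 26, 6), (t, 21, t, 40, 12), (t, 26, v, 11, 29), (t, 26, v, 26, 6), (t, 26, v, 40, 12), (t, 29, n, 11, 29), (t, 29, n, 26, 6), (t, 29, n, 40, 12), (t, 29, u, 11, 29), (t, 29, u, 26, 6), (t, 29, u, 40, 12), (u, 7, z, 10, 24), (u, 7, z, 2, 22), (u, 7, z, 20, 33), (u, 7, z, 34, 10), (u, 7, z, 6, 27)}
(S JOIN T) ⋈ Q (natural join on D): {(t, 17, c, 11, 29, 15, 3), (t, 17, c, 26, 6, 15, 3), (t, 17, c, 40, 12, 15, 3), (t, 21, t, 11, 29, 14, 3), (t, 21, t, 26, 6, 14, 3), (t, 21, t, 40, 12, 14, 3), (t, 29, n, 11, 29, 12, 35), (t, 29, n, 11, 29, 25, 17), (t, 29, n, 11, 29, 30, 9), (t, 29, n, 26, 6, 12, 35), (t, 29, n, 26, 6, 25, 17), (t, 29, n, 26, 6, 30, 9), (t, 29, n, 40, 12, 12, 35), (t, 29, n, 40, 12, 25, 17), (t, 29, n, 40, 12, 30, 9), (t, 29, u, 11, 29, 12, 35), (t, 29, u, 11, 29, 25, 17), (t, 29, u, 11, 29, 30, 9), (t, 29, u, 26, 6, 12, 35), (t, 29, u, 26, 6, 25, 17), (t, 29, u, 26, 6, 30, 9), (t, 29, u, 40, 12, 12, 35), (t, 29, u, 40, 12, 25, 17), (t, 29, u, 40, 12, 30, 9)}
σ[D = 29]: keep tuples satisfying D = 29 → {(t, 29, n, 11, 29, 12, 35), (t, 29, n, 11, 29, 25, 17), (t, 29, n, 11, 29, 30, 9), (t, 29, n, 26, 6, 12, 35), (t, 29, n, 26, 6, 25, 17), (t, 29, n, 26, 6, 30, 9), (t, 29, n, 40, 12, 12, 35), (t, 29, n, 40, 12, 25, 17), (t, 29, n, 40, 12, 30, 9), (t, 29, u, 11, 29, 12, 35), (t, 29, u, 11, 29, 25, 17), (t, 29, u, 11, 29, 30, 9), (t, 29, u, 26, 6, 12, 35), (t, 29, u, 26, 6, 25, 17), (t, 29, u, 26, 6, 30, 9), (t, 29, u, 40, 12, 12, 35), (t, 29, u, 40, 12, 25, 17), (t, 29, u, 40, 12, 30, 9)}
π[E, G]: project onto (E, G) (9 duplicate(s) eliminated) → {(12, 11), (12, 26), (12, 40), (25, 11), (25, 26), (25, 40), (30, 11), (30, 26), (30, 40)}

{(12, 11), (12, 26), (12, 40), (25, 11), (25, 26), (25, 40), (30, 11), (30, 26), (30, 40)}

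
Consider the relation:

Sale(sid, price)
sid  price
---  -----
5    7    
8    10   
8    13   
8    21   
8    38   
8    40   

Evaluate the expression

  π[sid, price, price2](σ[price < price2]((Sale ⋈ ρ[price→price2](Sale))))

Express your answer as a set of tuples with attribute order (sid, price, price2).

{(8, 10, 13), (8, 10, 21), (8, 10, 38), (8, 10, 40), (8, 13, 21), (8, 13, 38), (8, 13, 40), (8, 21, 38), (8, 21, 40), (8, 38, 40)}

ρ[price→price2]: schema becomes (sid, price2); tuples unchanged.
Natural join on sid: {(5, 7, 7), (8, 10, 10), (8, 10, 13), (8, 10, 21), (8, 10, 38), (8, 10, 40), (8, 13, 10), (8, 13, 13), (8, 13, 21), (8, 13, 38), (8, 13, 40), (8, 21, 10), (8, 21, 13), (8, 21, 21), (8, 21, 38), (8, 21, 40), (8, 38, 10), (8, 38, 13), (8, 38, 21), (8, 38, 38), (8, 38, 40), (8, 40, 10), (8, 40, 13), (8, 40, 21), (8, 40, 38), (8, 40, 40)}
σ[price < price2]: keep tuples satisfying price < price2 → {(8, 10, 13), (8, 10, 21), (8, 10, 38), (8, 10, 40), (8, 13, 21), (8, 13, 38), (8, 13, 40), (8, 21, 38), (8, 21, 40), (8, 38, 40)}
π_{sid, price, price2} gives {(8, 10, 13), (8, 10, 21), (8, 10, 38), (8, 10, 40), (8, 13, 21), (8, 13, 38), (8, 13, 40), (8, 21, 38), (8, 21, 40), (8, 38, 40)}.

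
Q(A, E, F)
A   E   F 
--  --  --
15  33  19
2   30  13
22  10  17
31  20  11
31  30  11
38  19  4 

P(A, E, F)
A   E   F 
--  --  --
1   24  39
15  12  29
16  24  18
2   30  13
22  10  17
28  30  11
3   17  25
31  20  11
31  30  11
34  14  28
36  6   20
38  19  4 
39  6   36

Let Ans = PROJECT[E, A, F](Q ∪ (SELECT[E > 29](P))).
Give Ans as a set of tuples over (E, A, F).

Filtering on E > 29 leaves {(2, 30, 13), (28, 30, 11), (31, 30, 11)}.
Set union of the two operands is {(15, 33, 19), (2, 30, 13), (22, 10, 17), (28, 30, 11), (31, 20, 11), (31, 30, 11), (38, 19, 4)}.
π_{E, A, F} gives {(10, 22, 17), (19, 38, 4), (20, 31, 11), (30, 2, 13), (30, 28, 11), (30, 31, 11), (33, 15, 19)}.

{(10, 22, 17), (19, 38, 4), (20, 31, 11), (30, 2, 13), (30, 28, 11), (30, 31, 11), (33, 15, 19)}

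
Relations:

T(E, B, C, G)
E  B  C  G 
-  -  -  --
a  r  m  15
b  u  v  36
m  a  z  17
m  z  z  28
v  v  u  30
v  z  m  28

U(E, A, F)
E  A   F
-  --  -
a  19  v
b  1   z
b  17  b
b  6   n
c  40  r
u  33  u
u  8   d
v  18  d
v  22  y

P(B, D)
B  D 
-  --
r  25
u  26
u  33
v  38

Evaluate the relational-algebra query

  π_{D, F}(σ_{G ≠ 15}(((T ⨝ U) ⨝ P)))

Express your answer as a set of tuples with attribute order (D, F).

T ⋈ U (natural join on E): {(a, r, m, 15, 19, v), (b, u, v, 36, 1, z), (b, u, v, 36, 17, b), (b, u, v, 36, 6, n), (v, v, u, 30, 18, d), (v, v, u, 30, 22, y), (v, z, m, 28, 18, d), (v, z, m, 28, 22, y)}
(T ⨝ U) ⋈ P (natural join on B): {(a, r, m, 15, 19, v, 25), (b, u, v, 36, 1, z, 26), (b, u, v, 36, 1, z, 33), (b, u, v, 36, 17, b, 26), (b, u, v, 36, 17, b, 33), (b, u, v, 36, 6, n, 26), (b, u, v, 36, 6, n, 33), (v, v, u, 30, 18, d, 38), (v, v, u, 30, 22, y, 38)}
Selection G ≠ 15: {(b, u, v, 36, 1, z, 26), (b, u, v, 36, 1, z, 33), (b, u, v, 36, 17, b, 26), (b, u, v, 36, 17, b, 33), (b, u, v, 36, 6, n, 26), (b, u, v, 36, 6, n, 33), (v, v, u, 30, 18, d, 38), (v, v, u, 30, 22, y, 38)}
π_{D, F} gives {(26, b), (26, n), (26, z), (33, b), (33, n), (33, z), (38, d), (38, y)}.

{(26, b), (26, n), (26, z), (33, b), (33, n), (33, z), (38, d), (38, y)}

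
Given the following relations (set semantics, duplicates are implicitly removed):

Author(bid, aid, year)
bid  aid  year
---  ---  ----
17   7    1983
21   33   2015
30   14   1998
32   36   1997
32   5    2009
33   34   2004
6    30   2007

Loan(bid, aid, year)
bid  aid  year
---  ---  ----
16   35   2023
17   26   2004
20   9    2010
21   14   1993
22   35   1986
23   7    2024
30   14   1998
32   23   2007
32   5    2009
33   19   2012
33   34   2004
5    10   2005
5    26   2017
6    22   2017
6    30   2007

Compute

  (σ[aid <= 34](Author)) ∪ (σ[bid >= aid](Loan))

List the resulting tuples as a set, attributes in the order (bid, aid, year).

{(17, 7, 1983), (20, 9, 2010), (21, 14, 1993), (21, 33, 2015), (23, 7, 2024), (30, 14, 1998), (32, 23, 2007), (32, 5, 2009), (33, 19, 2012), (33, 34, 2004), (6, 30, 2007)}

Apply σ_{aid <= 34}; surviving tuples: {(17, 7, 1983), (21, 33, 2015), (30, 14, 1998), (32, 5, 2009), (33, 34, 2004), (6, 30, 2007)}
Apply σ_{bid >= aid}; surviving tuples: {(20, 9, 2010), (21, 14, 1993), (23, 7, 2024), (30, 14, 1998), (32, 23, 2007), (32, 5, 2009), (33, 19, 2012)}
Taking the union: {(17, 7, 1983), (20, 9, 2010), (21, 14, 1993), (21, 33, 2015), (23, 7, 2024), (30, 14, 1998), (32, 23, 2007), (32, 5, 2009), (33, 19, 2012), (33, 34, 2004), (6, 30, 2007)}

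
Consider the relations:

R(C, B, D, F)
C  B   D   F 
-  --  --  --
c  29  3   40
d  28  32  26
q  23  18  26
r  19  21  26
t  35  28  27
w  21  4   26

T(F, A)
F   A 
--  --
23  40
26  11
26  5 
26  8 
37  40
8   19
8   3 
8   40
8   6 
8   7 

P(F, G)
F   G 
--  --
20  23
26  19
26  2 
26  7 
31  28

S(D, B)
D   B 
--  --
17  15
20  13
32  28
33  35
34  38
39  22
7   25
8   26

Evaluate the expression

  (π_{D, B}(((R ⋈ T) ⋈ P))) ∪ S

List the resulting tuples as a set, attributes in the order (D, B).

{(17, 15), (18, 23), (20, 13), (21, 19), (32, 28), (33, 35), (34, 38), (39, 22), (4, 21), (7, 25), (8, 26)}

Joining R and T on F yields {(d, 28, 32, 26, 11), (d, 28, 32, 26, 5), (d, 28, 32, 26, 8), (q, 23, 18, 26, 11), (q, 23, 18, 26, 5), (q, 23, 18, 26, 8), (r, 19, 21, 26, 11), (r, 19, 21, 26, 5), (r, 19, 21, 26, 8), (w, 21, 4, 26, 11), (w, 21, 4, 26, 5), (w, 21, 4, 26, 8)}.
Joining (R ⋈ T) and P on F yields {(d, 28, 32, 26, 11, 19), (d, 28, 32, 26, 11, 2), (d, 28, 32, 26, 11, 7), (d, 28, 32, 26, 5, 19), (d, 28, 32, 26, 5, 2), (d, 28, 32, 26, 5, 7), (d, 28, 32, 26, 8, 19), (d, 28, 32, 26, 8, 2), (d, 28, 32, 26, 8, 7), (q, 23, 18, 26, 11, 19), (q, 23, 18, 26, 11, 2), (q, 23, 18, 26, 11, 7), (q, 23, 18, 26, 5, 19), (q, 23, 18, 26, 5, 2), (q, 23, 18, 26, 5, 7), (q, 23, 18, 26, 8, 19), (q, 23, 18, 26, 8, 2), (q, 23, 18, 26, 8, 7), (r, 19, 21, 26, 11, 19), (r, 19, 21, 26, 11, 2), (r, 19, 21, 26, 11, 7), (r, 19, 21, 26, 5, 19), (r, 19, 21, 26, 5, 2), (r, 19, 21, 26, 5, 7), (r, 19, 21, 26, 8, 19), (r, 19, 21, 26, 8, 2), (r, 19, 21, 26, 8, 7), (w, 21, 4, 26, 11, 19), (w, 21, 4, 26, 11, 2), (w, 21, 4, 26, 11, 7), (w, 21, 4, 26, 5, 19), (w, 21, 4, 26, 5, 2), (w, 21, 4, 26, 5, 7), (w, 21, 4, 26, 8, 19), (w, 21, 4, 26, 8, 2), (w, 21, 4, 26, 8, 7)}.
π_{D, B} gives {(18, 23), (21, 19), (32, 28), (4, 21)} (32 duplicate(s) eliminated).
Taking the union: {(17, 15), (18, 23), (20, 13), (21, 19), (32, 28), (33, 35), (34, 38), (39, 22), (4, 21), (7, 25), (8, 26)}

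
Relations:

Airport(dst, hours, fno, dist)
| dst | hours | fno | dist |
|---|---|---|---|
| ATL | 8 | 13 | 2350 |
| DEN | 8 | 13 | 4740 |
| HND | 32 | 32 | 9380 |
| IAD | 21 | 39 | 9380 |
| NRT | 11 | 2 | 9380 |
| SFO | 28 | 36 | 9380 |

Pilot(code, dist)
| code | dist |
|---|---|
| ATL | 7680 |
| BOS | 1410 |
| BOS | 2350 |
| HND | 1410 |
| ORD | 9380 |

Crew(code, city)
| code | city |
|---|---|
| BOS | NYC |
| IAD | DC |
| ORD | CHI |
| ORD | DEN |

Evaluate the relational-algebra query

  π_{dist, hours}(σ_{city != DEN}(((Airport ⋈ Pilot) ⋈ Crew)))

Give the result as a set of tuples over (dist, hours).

{(2350, 8), (9380, 11), (9380, 21), (9380, 28), (9380, 32)}

Natural join on dist: {(ATL, 8, 13, 2350, BOS), (HND, 32, 32, 9380, ORD), (IAD, 21, 39, 9380, ORD), (NRT, 11, 2, 9380, ORD), (SFO, 28, 36, 9380, ORD)}
Natural join on code: {(ATL, 8, 13, 2350, BOS, NYC), (HND, 32, 32, 9380, ORD, CHI), (HND, 32, 32, 9380, ORD, DEN), (IAD, 21, 39, 9380, ORD, CHI), (IAD, 21, 39, 9380, ORD, DEN), (NRT, 11, 2, 9380, ORD, CHI), (NRT, 11, 2, 9380, ORD, DEN), (SFO, 28, 36, 9380, ORD, CHI), (SFO, 28, 36, 9380, ORD, DEN)}
Apply σ_{city != DEN}; surviving tuples: {(ATL, 8, 13, 2350, BOS, NYC), (HND, 32, 32, 9380, ORD, CHI), (IAD, 21, 39, 9380, ORD, CHI), (NRT, 11, 2, 9380, ORD, CHI), (SFO, 28, 36, 9380, ORD, CHI)}
π_{dist, hours} gives {(2350, 8), (9380, 11), (9380, 21), (9380, 28), (9380, 32)}.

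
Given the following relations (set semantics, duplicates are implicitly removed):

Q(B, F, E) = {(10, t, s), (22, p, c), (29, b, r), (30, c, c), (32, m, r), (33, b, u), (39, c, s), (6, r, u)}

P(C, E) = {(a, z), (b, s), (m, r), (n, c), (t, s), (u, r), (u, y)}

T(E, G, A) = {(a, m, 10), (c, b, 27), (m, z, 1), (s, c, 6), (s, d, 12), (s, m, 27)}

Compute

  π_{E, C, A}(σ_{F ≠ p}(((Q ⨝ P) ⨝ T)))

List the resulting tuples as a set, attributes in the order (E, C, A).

{(c, n, 27), (s, b, 12), (s, b, 27), (s, b, 6), (s, t, 12), (s, t, 27), (s, t, 6)}

Q ⋈ P (natural join on E): {(10, t, s, b), (10, t, s, t), (22, p, c, n), (29, b, r, m), (29, b, r, u), (30, c, c, n), (32, m, r, m), (32, m, r, u), (39, c, s, b), (39, c, s, t)}
(Q ⨝ P) ⋈ T (natural join on E): {(10, t, s, b, c, 6), (10, t, s, b, d, 12), (10, t, s, b, m, 27), (10, t, s, t, c, 6), (10, t, s, t, d, 12), (10, t, s, t, m, 27), (22, p, c, n, b, 27), (30, c, c, n, b, 27), (39, c, s, b, c, 6), (39, c, s, b, d, 12), (39, c, s, b, m, 27), (39, c, s, t, c, 6), (39, c, s, t, d, 12), (39, c, s, t, m, 27)}
Filtering on F ≠ p leaves {(10, t, s, b, c, 6), (10, t, s, b, d, 12), (10, t, s, b, m, 27), (10, t, s, t, c, 6), (10, t, s, t, d, 12), (10, t, s, t, m, 27), (30, c, c, n, b, 27), (39, c, s, b, c, 6), (39, c, s, b, d, 12), (39, c, s, b, m, 27), (39, c, s, t, c, 6), (39, c, s, t, d, 12), (39, c, s, t, m, 27)}.
Keep only column(s) E, C, A (6 duplicate(s) eliminated): {(c, n, 27), (s, b, 12), (s, b, 27), (s, b, 6), (s, t, 12), (s, t, 27), (s, t, 6)}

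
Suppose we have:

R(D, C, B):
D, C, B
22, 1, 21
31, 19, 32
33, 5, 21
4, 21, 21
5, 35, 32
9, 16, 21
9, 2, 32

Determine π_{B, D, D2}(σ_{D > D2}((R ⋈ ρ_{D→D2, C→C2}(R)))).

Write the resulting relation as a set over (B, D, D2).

{(21, 22, 4), (21, 22, 9), (21, 33, 22), (21, 33, 4), (21, 33, 9), (21, 9, 4), (32, 31, 5), (32, 31, 9), (32, 9, 5)}

ρ[D→D2, C→C2]: schema becomes (D2, C2, B); tuples unchanged.
R ⋈ ρ_{D→D2, C→C2}(R) (natural join on B): {(22, 1, 21, 22, 1), (22, 1, 21, 33, 5), (22, 1, 21, 4, 21), (22, 1, 21, 9, 16), (31, 19, 32, 31, 19), (31, 19, 32, 5, 35), (31, 19, 32, 9, 2), (33, 5, 21, 22, 1), (33, 5, 21, 33, 5), (33, 5, 21, 4, 21), (33, 5, 21, 9, 16), (4, 21, 21, 22, 1), (4, 21, 21, 33, 5), (4, 21, 21, 4, 21), (4, 21, 21, 9, 16), (5, 35, 32, 31, 19), (5, 35, 32, 5, 35), (5, 35, 32, 9, 2), (9, 16, 21, 22, 1), (9, 16, 21, 33, 5), (9, 16, 21, 4, 21), (9, 16, 21, 9, 16), (9, 2, 32, 31, 19), (9, 2, 32, 5, 35), (9, 2, 32, 9, 2)}
Filtering on D > D2 leaves {(22, 1, 21, 4, 21), (22, 1, 21, 9, 16), (31, 19, 32, 5, 35), (31, 19, 32, 9, 2), (33, 5, 21, 22, 1), (33, 5, 21, 4, 21), (33, 5, 21, 9, 16), (9, 16, 21, 4, 21), (9, 2, 32, 5, 35)}.
π_{B, D, D2} gives {(21, 22, 4), (21, 22, 9), (21, 33, 22), (21, 33, 4), (21, 33, 9), (21, 9, 4), (32, 31, 5), (32, 31, 9), (32, 9, 5)}.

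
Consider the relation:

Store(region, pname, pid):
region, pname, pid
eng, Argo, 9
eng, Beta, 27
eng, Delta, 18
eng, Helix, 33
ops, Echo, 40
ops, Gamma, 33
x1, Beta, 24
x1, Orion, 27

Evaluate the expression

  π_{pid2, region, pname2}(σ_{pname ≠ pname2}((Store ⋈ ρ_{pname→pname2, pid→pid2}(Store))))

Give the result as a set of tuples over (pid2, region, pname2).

ρ[pname→pname2, pid→pid2]: schema becomes (region, pname2, pid2); tuples unchanged.
Joining Store and ρ_{pname→pname2, pid→pid2}(Store) on region yields {(eng, Argo, 9, Argo, 9), (eng, Argo, 9, Beta, 27), (eng, Argo, 9, Delta, 18), (eng, Argo, 9, Helix, 33), (eng, Beta, 27, Argo, 9), (eng, Beta, 27, Beta, 27), (eng, Beta, 27, Delta, 18), (eng, Beta, 27, Helix, 33), (eng, Delta, 18, Argo, 9), (eng, Delta, 18, Beta, 27), (eng, Delta, 18, Delta, 18), (eng, Delta, 18, Helix, 33), (eng, Helix, 33, Argo, 9), (eng, Helix, 33, Beta, 27), (eng, Helix, 33, Delta, 18), (eng, Helix, 33, Helix, 33), (ops, Echo, 40, Echo, 40), (ops, Echo, 40, Gamma, 33), (ops, Gamma, 33, Echo, 40), (ops, Gamma, 33, Gamma, 33), (x1, Beta, 24, Beta, 24), (x1, Beta, 24, Orion, 27), (x1, Orion, 27, Beta, 24), (x1, Orion, 27, Orion, 27)}.
σ[pname ≠ pname2]: keep tuples satisfying pname ≠ pname2 → {(eng, Argo, 9, Beta, 27), (eng, Argo, 9, Delta, 18), (eng, Argo, 9, Helix, 33), (eng, Beta, 27, Argo, 9), (eng, Beta, 27, Delta, 18), (eng, Beta, 27, Helix, 33), (eng, Delta, 18, Argo, 9), (eng, Delta, 18, Beta, 27), (eng, Delta, 18, Helix, 33), (eng, Helix, 33, Argo, 9), (eng, Helix, 33, Beta, 27), (eng, Helix, 33, Delta, 18), (ops, Echo, 40, Gamma, 33), (ops, Gamma, 33, Echo, 40), (x1, Beta, 24, Orion, 27), (x1, Orion, 27, Beta, 24)}
Projecting to pid2, region, pname2 (8 duplicate(s) eliminated): {(18, eng, Delta), (24, x1, Beta), (27, eng, Beta), (27, x1, Orion), (33, eng, Helix), (33, ops, Gamma), (40, ops, Echo), (9, eng, Argo)}

{(18, eng, Delta), (24, x1, Beta), (27, eng, Beta), (27, x1, Orion), (33, eng, Helix), (33, ops, Gamma), (40, ops, Echo), (9, eng, Argo)}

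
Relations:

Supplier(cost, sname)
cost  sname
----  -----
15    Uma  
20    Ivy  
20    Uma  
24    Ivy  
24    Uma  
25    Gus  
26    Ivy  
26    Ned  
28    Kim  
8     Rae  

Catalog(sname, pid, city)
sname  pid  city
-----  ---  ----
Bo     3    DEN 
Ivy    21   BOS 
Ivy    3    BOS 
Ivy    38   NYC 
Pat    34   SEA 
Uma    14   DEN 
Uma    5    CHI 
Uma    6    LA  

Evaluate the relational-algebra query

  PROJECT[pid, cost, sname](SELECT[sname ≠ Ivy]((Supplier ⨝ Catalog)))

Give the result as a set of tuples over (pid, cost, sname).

{(14, 15, Uma), (14, 20, Uma), (14, 24, Uma), (5, 15, Uma), (5, 20, Uma), (5, 24, Uma), (6, 15, Uma), (6, 20, Uma), (6, 24, Uma)}

Natural join on sname: {(15, Uma, 14, DEN), (15, Uma, 5, CHI), (15, Uma, 6, LA), (20, Ivy, 21, BOS), (20, Ivy, 3, BOS), (20, Ivy, 38, NYC), (20, Uma, 14, DEN), (20, Uma, 5, CHI), (20, Uma, 6, LA), (24, Ivy, 21, BOS), (24, Ivy, 3, BOS), (24, Ivy, 38, NYC), (24, Uma, 14, DEN), (24, Uma, 5, CHI), (24, Uma, 6, LA), (26, Ivy, 21, BOS), (26, Ivy, 3, BOS), (26, Ivy, 38, NYC)}
Filtering on sname ≠ Ivy leaves {(15, Uma, 14, DEN), (15, Uma, 5, CHI), (15, Uma, 6, LA), (20, Uma, 14, DEN), (20, Uma, 5, CHI), (20, Uma, 6, LA), (24, Uma, 14, DEN), (24, Uma, 5, CHI), (24, Uma, 6, LA)}.
π_{pid, cost, sname} gives {(14, 15, Uma), (14, 20, Uma), (14, 24, Uma), (5, 15, Uma), (5, 20, Uma), (5, 24, Uma), (6, 15, Uma), (6, 20, Uma), (6, 24, Uma)}.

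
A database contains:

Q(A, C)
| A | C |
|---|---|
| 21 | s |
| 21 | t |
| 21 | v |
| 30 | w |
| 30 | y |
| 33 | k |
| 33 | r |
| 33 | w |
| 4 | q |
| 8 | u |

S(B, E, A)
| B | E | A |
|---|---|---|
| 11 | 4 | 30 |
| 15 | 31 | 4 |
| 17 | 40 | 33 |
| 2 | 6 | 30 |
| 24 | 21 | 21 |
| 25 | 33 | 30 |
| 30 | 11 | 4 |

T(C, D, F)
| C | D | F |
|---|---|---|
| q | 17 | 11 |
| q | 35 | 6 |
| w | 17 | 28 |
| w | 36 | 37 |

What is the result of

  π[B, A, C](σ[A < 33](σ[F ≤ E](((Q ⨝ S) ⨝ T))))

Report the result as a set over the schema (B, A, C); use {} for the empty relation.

{(15, 4, q), (25, 30, w), (30, 4, q)}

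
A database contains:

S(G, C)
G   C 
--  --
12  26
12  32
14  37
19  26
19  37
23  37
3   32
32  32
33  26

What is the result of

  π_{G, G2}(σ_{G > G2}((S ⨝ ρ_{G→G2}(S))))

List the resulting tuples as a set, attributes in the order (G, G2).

ρ[G→G2]: schema becomes (G2, C); tuples unchanged.
S ⋈ ρ_{G→G2}(S) (natural join on C): {(12, 26, 12), (12, 26, 19), (12, 26, 33), (12, 32, 12), (12, 32, 3), (12, 32, 32), (14, 37, 14), (14, 37, 19), (14, 37, 23), (19, 26, 12), (19, 26, 19), (19, 26, 33), (19, 37, 14), (19, 37, 19), (19, 37, 23), (23, 37, 14), (23, 37, 19), (23, 37, 23), (3, 32, 12), (3, 32, 3), (3, 32, 32), (32, 32, 12), (32, 32, 3), (32, 32, 32), (33, 26, 12), (33, 26, 19), (33, 26, 33)}
Selection G > G2: {(12, 32, 3), (19, 26, 12), (19, 37, 14), (23, 37, 14), (23, 37, 19), (32, 32, 12), (32, 32, 3), (33, 26, 12), (33, 26, 19)}
Keep only column(s) G, G2: {(12, 3), (19, 12), (19, 14), (23, 14), (23, 19), (32, 12), (32, 3), (33, 12), (33, 19)}

{(12, 3), (19, 12), (19, 14), (23, 14), (23, 19), (32, 12), (32, 3), (33, 12), (33, 19)}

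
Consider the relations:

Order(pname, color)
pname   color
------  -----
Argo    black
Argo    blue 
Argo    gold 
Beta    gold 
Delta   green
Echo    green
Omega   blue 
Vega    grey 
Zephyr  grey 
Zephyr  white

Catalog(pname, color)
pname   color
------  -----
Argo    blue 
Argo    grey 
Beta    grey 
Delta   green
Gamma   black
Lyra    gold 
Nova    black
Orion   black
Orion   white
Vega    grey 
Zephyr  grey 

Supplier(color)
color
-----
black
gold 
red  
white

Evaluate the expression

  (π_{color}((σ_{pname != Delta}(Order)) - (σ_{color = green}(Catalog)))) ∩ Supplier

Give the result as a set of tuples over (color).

{black, gold, white}

σ[pname != Delta]: keep tuples satisfying pname != Delta → {(Argo, black), (Argo, blue), (Argo, gold), (Beta, gold), (Echo, green), (Omega, blue), (Vega, grey), (Zephyr, grey), (Zephyr, white)}
σ[color = green]: keep tuples satisfying color = green → {(Delta, green)}
Set difference of the two operands is {(Argo, black), (Argo, blue), (Argo, gold), (Beta, gold), (Echo, green), (Omega, blue), (Vega, grey), (Zephyr, grey), (Zephyr, white)}.
π[color]: project onto (color) (3 duplicate(s) eliminated) → {black, blue, gold, green, grey, white}
Set intersection of the two operands is {black, gold, white}.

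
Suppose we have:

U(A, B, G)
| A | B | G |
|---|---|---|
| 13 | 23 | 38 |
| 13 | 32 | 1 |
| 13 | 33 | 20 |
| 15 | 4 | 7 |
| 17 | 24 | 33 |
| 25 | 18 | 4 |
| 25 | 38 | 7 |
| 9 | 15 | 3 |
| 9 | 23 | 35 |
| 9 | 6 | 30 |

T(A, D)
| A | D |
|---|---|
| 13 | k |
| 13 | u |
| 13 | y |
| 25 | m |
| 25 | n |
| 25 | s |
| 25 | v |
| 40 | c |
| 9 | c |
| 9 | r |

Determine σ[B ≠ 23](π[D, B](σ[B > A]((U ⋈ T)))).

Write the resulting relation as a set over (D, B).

Joining U and T on A yields {(13, 23, 38, k), (13, 23, 38, u), (13, 23, 38, y), (13, 32, 1, k), (13, 32, 1, u), (13, 32, 1, y), (13, 33, 20, k), (13, 33, 20, u), (13, 33, 20, y), (25, 18, 4, m), (25, 18, 4, n), (25, 18, 4, s), (25, 18, 4, v), (25, 38, 7, m), (25, 38, 7, n), (25, 38, 7, s), (25, 38, 7, v), (9, 15, 3, c), (9, 15, 3, r), (9, 23, 35, c), (9, 23, 35, r), (9, 6, 30, c), (9, 6, 30, r)}.
Selection B > A: {(13, 23, 38, k), (13, 23, 38, u), (13, 23, 38, y), (13, 32, 1, k), (13, 32, 1, u), (13, 32, 1, y), (13, 33, 20, k), (13, 33, 20, u), (13, 33, 20, y), (25, 38, 7, m), (25, 38, 7, n), (25, 38, 7, s), (25, 38, 7, v), (9, 15, 3, c), (9, 15, 3, r), (9, 23, 35, c), (9, 23, 35, r)}
π[D, B]: project onto (D, B) → {(c, 15), (c, 23), (k, 23), (k, 32), (k, 33), (m, 38), (n, 38), (r, 15), (r, 23), (s, 38), (u, 23), (u, 32), (u, 33), (v, 38), (y, 23), (y, 32), (y, 33)}
Selection B ≠ 23: {(c, 15), (k, 32), (k, 33), (m, 38), (n, 38), (r, 15), (s, 38), (u, 32), (u, 33), (v, 38), (y, 32), (y, 33)}

{(c, 15), (k, 32), (k, 33), (m, 38), (n, 38), (r, 15), (s, 38), (u, 32), (u, 33), (v, 38), (y, 32), (y, 33)}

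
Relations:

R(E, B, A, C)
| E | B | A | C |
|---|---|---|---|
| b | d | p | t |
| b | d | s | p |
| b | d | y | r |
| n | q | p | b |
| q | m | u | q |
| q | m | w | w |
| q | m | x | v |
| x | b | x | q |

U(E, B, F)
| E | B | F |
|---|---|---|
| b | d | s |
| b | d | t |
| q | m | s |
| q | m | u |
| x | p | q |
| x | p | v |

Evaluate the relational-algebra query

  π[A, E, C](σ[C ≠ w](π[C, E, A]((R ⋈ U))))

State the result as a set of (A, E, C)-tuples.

R ⋈ U (natural join on E, B): {(b, d, p, t, s), (b, d, p, t, t), (b, d, s, p, s), (b, d, s, p, t), (b, d, y, r, s), (b, d, y, r, t), (q, m, u, q, s), (q, m, u, q, u), (q, m, w, w, s), (q, m, w, w, u), (q, m, x, v, s), (q, m, x, v, u)}
π[C, E, A]: project onto (C, E, A) (6 duplicate(s) eliminated) → {(p, b, s), (q, q, u), (r, b, y), (t, b, p), (v, q, x), (w, q, w)}
Selection C ≠ w: {(p, b, s), (q, q, u), (r, b, y), (t, b, p), (v, q, x)}
π[A, E, C]: project onto (A, E, C) → {(p, b, t), (s, b, p), (u, q, q), (x, q, v), (y, b, r)}

{(p, b, t), (s, b, p), (u, q, q), (x, q, v), (y, b, r)}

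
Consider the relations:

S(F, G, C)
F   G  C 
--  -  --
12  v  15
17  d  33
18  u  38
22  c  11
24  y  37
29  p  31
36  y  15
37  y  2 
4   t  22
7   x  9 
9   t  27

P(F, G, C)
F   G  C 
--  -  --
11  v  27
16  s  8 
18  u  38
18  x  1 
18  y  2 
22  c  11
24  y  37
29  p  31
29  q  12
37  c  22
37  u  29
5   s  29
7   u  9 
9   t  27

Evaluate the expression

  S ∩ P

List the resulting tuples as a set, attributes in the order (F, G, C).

{(18, u, 38), (22, c, 11), (24, y, 37), (29, p, 31), (9, t, 27)}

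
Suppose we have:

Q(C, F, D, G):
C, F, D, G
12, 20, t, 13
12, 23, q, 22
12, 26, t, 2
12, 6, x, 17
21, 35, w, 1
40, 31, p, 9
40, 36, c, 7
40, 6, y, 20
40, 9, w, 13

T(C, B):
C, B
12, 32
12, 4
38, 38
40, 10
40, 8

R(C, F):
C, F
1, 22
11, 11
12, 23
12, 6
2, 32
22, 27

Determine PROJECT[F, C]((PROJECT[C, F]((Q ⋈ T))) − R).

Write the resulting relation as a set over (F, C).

{(20, 12), (26, 12), (31, 40), (36, 40), (6, 40), (9, 40)}

Q ⋈ T (natural join on C): {(12, 20, t, 13, 32), (12, 20, t, 13, 4), (12, 23, q, 22, 32), (12, 23, q, 22, 4), (12, 26, t, 2, 32), (12, 26, t, 2, 4), (12, 6, x, 17, 32), (12, 6, x, 17, 4), (40, 31, p, 9, 10), (40, 31, p, 9, 8), (40, 36, c, 7, 10), (40, 36, c, 7, 8), (40, 6, y, 20, 10), (40, 6, y, 20, 8), (40, 9, w, 13, 10), (40, 9, w, 13, 8)}
Projecting to C, F (8 duplicate(s) eliminated): {(12, 20), (12, 23), (12, 26), (12, 6), (40, 31), (40, 36), (40, 6), (40, 9)}
Difference: {(12, 20), (12, 23), (12, 26), (12, 6), (40, 31), (40, 36), (40, 6), (40, 9)} with {(1, 22), (11, 11), (12, 23), (12, 6), (2, 32), (22, 27)} → {(12, 20), (12, 26), (40, 31), (40, 36), (40, 6), (40, 9)}
Projecting to F, C: {(20, 12), (26, 12), (31, 40), (36, 40), (6, 40), (9, 40)}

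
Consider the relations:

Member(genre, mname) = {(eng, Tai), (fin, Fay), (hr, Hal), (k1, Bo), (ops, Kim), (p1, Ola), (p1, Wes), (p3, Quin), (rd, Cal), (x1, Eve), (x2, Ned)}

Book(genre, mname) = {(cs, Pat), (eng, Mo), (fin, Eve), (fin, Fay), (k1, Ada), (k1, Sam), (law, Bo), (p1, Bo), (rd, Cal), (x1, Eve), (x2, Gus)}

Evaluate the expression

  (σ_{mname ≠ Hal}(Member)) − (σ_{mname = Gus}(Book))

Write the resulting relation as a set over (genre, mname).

{(eng, Tai), (fin, Fay), (k1, Bo), (ops, Kim), (p1, Ola), (p1, Wes), (p3, Quin), (rd, Cal), (x1, Eve), (x2, Ned)}

σ[mname ≠ Hal]: keep tuples satisfying mname ≠ Hal → {(eng, Tai), (fin, Fay), (k1, Bo), (ops, Kim), (p1, Ola), (p1, Wes), (p3, Quin), (rd, Cal), (x1, Eve), (x2, Ned)}
σ[mname = Gus]: keep tuples satisfying mname = Gus → {(x2, Gus)}
Set difference of the two operands is {(eng, Tai), (fin, Fay), (k1, Bo), (ops, Kim), (p1, Ola), (p1, Wes), (p3, Quin), (rd, Cal), (x1, Eve), (x2, Ned)}.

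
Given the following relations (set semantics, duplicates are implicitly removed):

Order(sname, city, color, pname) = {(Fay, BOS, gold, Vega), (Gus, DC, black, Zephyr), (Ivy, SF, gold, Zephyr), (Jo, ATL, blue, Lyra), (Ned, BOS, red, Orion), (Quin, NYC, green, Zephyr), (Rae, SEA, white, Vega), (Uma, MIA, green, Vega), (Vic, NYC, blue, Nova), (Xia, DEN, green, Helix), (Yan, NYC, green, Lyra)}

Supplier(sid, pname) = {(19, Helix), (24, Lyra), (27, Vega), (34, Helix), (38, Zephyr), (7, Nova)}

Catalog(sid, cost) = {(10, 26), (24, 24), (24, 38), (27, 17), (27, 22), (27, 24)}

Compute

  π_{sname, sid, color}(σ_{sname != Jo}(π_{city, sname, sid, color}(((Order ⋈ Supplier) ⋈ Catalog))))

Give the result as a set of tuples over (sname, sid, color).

Natural join on pname: {(Fay, BOS, gold, Vega, 27), (Gus, DC, black, Zephyr, 38), (Ivy, SF, gold, Zephyr, 38), (Jo, ATL, blue, Lyra, 24), (Quin, NYC, green, Zephyr, 38), (Rae, SEA, white, Vega, 27), (Uma, MIA, green, Vega, 27), (Vic, NYC, blue, Nova, 7), (Xia, DEN, green, Helix, 19), (Xia, DEN, green, Helix, 34), (Yan, NYC, green, Lyra, 24)}
Natural join on sid: {(Fay, BOS, gold, Vega, 27, 17), (Fay, BOS, gold, Vega, 27, 22), (Fay, BOS, gold, Vega, 27, 24), (Jo, ATL, blue, Lyra, 24, 24), (Jo, ATL, blue, Lyra, 24, 38), (Rae, SEA, white, Vega, 27, 17), (Rae, SEA, white, Vega, 27, 22), (Rae, SEA, white, Vega, 27, 24), (Uma, MIA, green, Vega, 27, 17), (Uma, MIA, green, Vega, 27, 22), (Uma, MIA, green, Vega, 27, 24), (Yan, NYC, green, Lyra, 24, 24), (Yan, NYC, green, Lyra, 24, 38)}
π[city, sname, sid, color]: project onto (city, sname, sid, color) (8 duplicate(s) eliminated) → {(ATL, Jo, 24, blue), (BOS, Fay, 27, gold), (MIA, Uma, 27, green), (NYC, Yan, 24, green), (SEA, Rae, 27, white)}
Apply σ_{sname != Jo}; surviving tuples: {(BOS, Fay, 27, gold), (MIA, Uma, 27, green), (NYC, Yan, 24, green), (SEA, Rae, 27, white)}
π[sname, sid, color]: project onto (sname, sid, color) → {(Fay, 27, gold), (Rae, 27, white), (Uma, 27, green), (Yan, 24, green)}

{(Fay, 27, gold), (Rae, 27, white), (Uma, 27, green), (Yan, 24, green)}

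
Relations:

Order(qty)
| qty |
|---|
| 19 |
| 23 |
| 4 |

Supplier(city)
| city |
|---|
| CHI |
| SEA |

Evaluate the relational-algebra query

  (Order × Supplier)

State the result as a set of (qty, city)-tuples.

{(19, CHI), (19, SEA), (23, CHI), (23, SEA), (4, CHI), (4, SEA)}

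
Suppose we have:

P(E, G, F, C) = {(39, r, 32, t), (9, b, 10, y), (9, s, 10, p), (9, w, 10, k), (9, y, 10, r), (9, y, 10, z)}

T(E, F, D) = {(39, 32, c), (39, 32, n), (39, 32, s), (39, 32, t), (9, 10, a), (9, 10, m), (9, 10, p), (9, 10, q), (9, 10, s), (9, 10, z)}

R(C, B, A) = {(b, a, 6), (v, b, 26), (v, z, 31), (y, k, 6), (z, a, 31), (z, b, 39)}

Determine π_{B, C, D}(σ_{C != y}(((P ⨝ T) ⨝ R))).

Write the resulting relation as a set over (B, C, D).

{(a, z, a), (a, z, m), (a, z, p), (a, z, q), (a, z, s), (a, z, z), (b, z, a), (b, z, m), (b, z, p), (b, z, q), (b, z, s), (b, z, z)}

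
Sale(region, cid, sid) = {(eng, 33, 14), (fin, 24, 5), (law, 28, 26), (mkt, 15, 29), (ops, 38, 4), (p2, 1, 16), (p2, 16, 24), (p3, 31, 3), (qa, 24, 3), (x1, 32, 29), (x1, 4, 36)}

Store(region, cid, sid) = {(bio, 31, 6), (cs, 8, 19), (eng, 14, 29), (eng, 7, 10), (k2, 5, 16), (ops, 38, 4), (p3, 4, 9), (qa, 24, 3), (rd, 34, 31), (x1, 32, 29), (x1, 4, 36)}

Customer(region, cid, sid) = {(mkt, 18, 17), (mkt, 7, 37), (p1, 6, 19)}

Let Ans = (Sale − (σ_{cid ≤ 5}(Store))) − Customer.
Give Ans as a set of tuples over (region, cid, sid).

Apply σ_{cid ≤ 5}; surviving tuples: {(k2, 5, 16), (p3, 4, 9), (x1, 4, 36)}
Taking the difference: {(eng, 33, 14), (fin, 24, 5), (law, 28, 26), (mkt, 15, 29), (ops, 38, 4), (p2, 1, 16), (p2, 16, 24), (p3, 31, 3), (qa, 24, 3), (x1, 32, 29)}
Taking the difference: {(eng, 33, 14), (fin, 24, 5), (law, 28, 26), (mkt, 15, 29), (ops, 38, 4), (p2, 1, 16), (p2, 16, 24), (p3, 31, 3), (qa, 24, 3), (x1, 32, 29)}

{(eng, 33, 14), (fin, 24, 5), (law, 28, 26), (mkt, 15, 29), (ops, 38, 4), (p2, 1, 16), (p2, 16, 24), (p3, 31, 3), (qa, 24, 3), (x1, 32, 29)}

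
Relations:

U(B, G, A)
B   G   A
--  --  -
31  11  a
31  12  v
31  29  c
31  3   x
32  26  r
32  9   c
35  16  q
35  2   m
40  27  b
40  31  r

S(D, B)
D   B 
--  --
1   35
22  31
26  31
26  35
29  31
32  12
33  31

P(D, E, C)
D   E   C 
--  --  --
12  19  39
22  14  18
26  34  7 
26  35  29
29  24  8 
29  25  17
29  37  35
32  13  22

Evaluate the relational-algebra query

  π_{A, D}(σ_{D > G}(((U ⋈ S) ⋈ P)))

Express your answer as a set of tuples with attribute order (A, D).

Joining U and S on B yields {(31, 11, a, 22), (31, 11, a, 26), (31, 11, a, 29), (31, 11, a, 33), (31, 12, v, 22), (31, 12, v, 26), (31, 12, v, 29), (31, 12, v, 33), (31, 29, c, 22), (31, 29, c, 26), (31, 29, c, 29), (31, 29, c, 33), (31, 3, x, 22), (31, 3, x, 26), (31, 3, x, 29), (31, 3, x, 33), (35, 16, q, 1), (35, 16, q, 26), (35, 2, m, 1), (35, 2, m, 26)}.
Joining (U ⋈ S) and P on D yields {(31, 11, a, 22, 14, 18), (31, 11, a, 26, 34, 7), (31, 11, a, 26, 35, 29), (31, 11, a, 29, 24, 8), (31, 11, a, 29, 25, 17), (31, 11, a, 29, 37, 35), (31, 12, v, 22, 14, 18), (31, 12, v, 26, 34, 7), (31, 12, v, 26, 35, 29), (31, 12, v, 29, 24, 8), (31, 12, v, 29, 25, 17), (31, 12, v, 29, 37, 35), (31, 29, c, 22, 14, 18), (31, 29, c, 26, 34, 7), (31, 29, c, 26, 35, 29), (31, 29, c, 29, 24, 8), (31, 29, c, 29, 25, 17), (31, 29, c, 29, 37, 35), (31, 3, x, 22, 14, 18), (31, 3, x, 26, 34, 7), (31, 3, x, 26, 35, 29), (31, 3, x, 29, 24, 8), (31, 3, x, 29, 25, 17), (31, 3, x, 29, 37, 35), (35, 16, q, 26, 34, 7), (35, 16, q, 26, 35, 29), (35, 2, m, 26, 34, 7), (35, 2, m, 26, 35, 29)}.
σ[D > G]: keep tuples satisfying D > G → {(31, 11, a, 22, 14, 18), (31, 11, a, 26, 34, 7), (31, 11, a, 26, 35, 29), (31, 11, a, 29, 24, 8), (31, 11, a, 29, 25, 17), (31, 11, a, 29, 37, 35), (31, 12, v, 22, 14, 18), (31, 12, v, 26, 34, 7), (31, 12, v, 26, 35, 29), (31, 12, v, 29, 24, 8), (31, 12, v, 29, 25, 17), (31, 12, v, 29, 37, 35), (31, 3, x, 22, 14, 18), (31, 3, x, 26, 34, 7), (31, 3, x, 26, 35, 29), (31, 3, x, 29, 24, 8), (31, 3, x, 29, 25, 17), (31, 3, x, 29, 37, 35), (35, 16, q, 26, 34, 7), (35, 16, q, 26, 35, 29), (35, 2, m, 26, 34, 7), (35, 2, m, 26, 35, 29)}
π_{A, D} gives {(a, 22), (a, 26), (a, 29), (m, 26), (q, 26), (v, 22), (v, 26), (v, 29), (x, 22), (x, 26), (x, 29)} (11 duplicate(s) eliminated).

{(a, 22), (a, 26), (a, 29), (m, 26), (q, 26), (v, 22), (v, 26), (v, 29), (x, 22), (x, 26), (x, 29)}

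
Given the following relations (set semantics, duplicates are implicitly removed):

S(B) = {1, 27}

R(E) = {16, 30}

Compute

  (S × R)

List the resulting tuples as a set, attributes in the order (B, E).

{(1, 16), (1, 30), (27, 16), (27, 30)}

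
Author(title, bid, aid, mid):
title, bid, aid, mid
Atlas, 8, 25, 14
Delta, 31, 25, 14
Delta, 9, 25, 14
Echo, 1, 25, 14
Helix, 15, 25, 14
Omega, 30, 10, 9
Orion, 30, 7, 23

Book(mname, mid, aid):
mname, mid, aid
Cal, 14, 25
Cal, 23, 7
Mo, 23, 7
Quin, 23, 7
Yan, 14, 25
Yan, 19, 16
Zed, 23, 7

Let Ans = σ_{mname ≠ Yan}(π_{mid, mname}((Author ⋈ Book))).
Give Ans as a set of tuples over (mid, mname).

Joining Author and Book on aid, mid yields {(Atlas, 8, 25, 14, Cal), (Atlas, 8, 25, 14, Yan), (Delta, 31, 25, 14, Cal), (Delta, 31, 25, 14, Yan), (Delta, 9, 25, 14, Cal), (Delta, 9, 25, 14, Yan), (Echo, 1, 25, 14, Cal), (Echo, 1, 25, 14, Yan), (Helix, 15, 25, 14, Cal), (Helix, 15, 25, 14, Yan), (Orion, 30, 7, 23, Cal), (Orion, 30, 7, 23, Mo), (Orion, 30, 7, 23, Quin), (Orion, 30, 7, 23, Zed)}.
Keep only column(s) mid, mname (8 duplicate(s) eliminated): {(14, Cal), (14, Yan), (23, Cal), (23, Mo), (23, Quin), (23, Zed)}
Selection mname ≠ Yan: {(14, Cal), (23, Cal), (23, Mo), (23, Quin), (23, Zed)}

{(14, Cal), (23, Cal), (23, Mo), (23, Quin), (23, Zed)}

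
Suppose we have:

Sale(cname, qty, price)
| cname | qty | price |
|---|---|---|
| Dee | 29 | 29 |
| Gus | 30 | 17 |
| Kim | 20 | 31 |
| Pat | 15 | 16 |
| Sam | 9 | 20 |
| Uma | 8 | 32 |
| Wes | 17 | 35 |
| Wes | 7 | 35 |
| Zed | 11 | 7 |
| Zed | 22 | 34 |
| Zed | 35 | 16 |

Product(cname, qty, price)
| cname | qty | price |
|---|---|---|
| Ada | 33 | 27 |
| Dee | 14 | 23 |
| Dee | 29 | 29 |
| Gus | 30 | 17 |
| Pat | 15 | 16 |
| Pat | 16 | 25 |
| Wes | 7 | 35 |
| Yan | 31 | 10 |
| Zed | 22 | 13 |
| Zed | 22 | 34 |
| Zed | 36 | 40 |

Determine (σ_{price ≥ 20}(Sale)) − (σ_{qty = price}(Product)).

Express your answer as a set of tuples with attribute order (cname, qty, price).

{(Kim, 20, 31), (Sam, 9, 20), (Uma, 8, 32), (Wes, 17, 35), (Wes, 7, 35), (Zed, 22, 34)}

Apply σ_{price ≥ 20}; surviving tuples: {(Dee, 29, 29), (Kim, 20, 31), (Sam, 9, 20), (Uma, 8, 32), (Wes, 17, 35), (Wes, 7, 35), (Zed, 22, 34)}
Apply σ_{qty = price}; surviving tuples: {(Dee, 29, 29)}
Set difference of the two operands is {(Kim, 20, 31), (Sam, 9, 20), (Uma, 8, 32), (Wes, 17, 35), (Wes, 7, 35), (Zed, 22, 34)}.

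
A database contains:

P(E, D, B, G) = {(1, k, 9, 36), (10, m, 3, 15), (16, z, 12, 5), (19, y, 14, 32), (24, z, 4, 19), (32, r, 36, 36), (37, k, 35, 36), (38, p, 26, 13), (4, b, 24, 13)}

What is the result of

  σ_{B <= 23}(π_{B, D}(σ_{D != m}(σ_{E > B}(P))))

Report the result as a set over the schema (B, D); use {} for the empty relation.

Selection E > B: {(10, m, 3, 15), (16, z, 12, 5), (19, y, 14, 32), (24, z, 4, 19), (37, k, 35, 36), (38, p, 26, 13)}
Selection D != m: {(16, z, 12, 5), (19, y, 14, 32), (24, z, 4, 19), (37, k, 35, 36), (38, p, 26, 13)}
Keep only column(s) B, D: {(12, z), (14, y), (26, p), (35, k), (4, z)}
Selection B <= 23: {(12, z), (14, y), (4, z)}

{(12, z), (14, y), (4, z)}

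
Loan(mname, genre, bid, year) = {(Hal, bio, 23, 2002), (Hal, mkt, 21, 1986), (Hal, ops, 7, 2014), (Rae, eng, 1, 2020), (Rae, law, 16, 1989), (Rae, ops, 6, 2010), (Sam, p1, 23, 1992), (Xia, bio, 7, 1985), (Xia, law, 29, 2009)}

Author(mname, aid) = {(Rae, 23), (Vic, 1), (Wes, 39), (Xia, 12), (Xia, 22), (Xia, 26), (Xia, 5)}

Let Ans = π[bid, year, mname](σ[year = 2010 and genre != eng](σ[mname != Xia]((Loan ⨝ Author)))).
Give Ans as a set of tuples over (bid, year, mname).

{(6, 2010, Rae)}

Natural join on mname: {(Rae, eng, 1, 2020, 23), (Rae, law, 16, 1989, 23), (Rae, ops, 6, 2010, 23), (Xia, bio, 7, 1985, 12), (Xia, bio, 7, 1985, 22), (Xia, bio, 7, 1985, 26), (Xia, bio, 7, 1985, 5), (Xia, law, 29, 2009, 12), (Xia, law, 29, 2009, 22), (Xia, law, 29, 2009, 26), (Xia, law, 29, 2009, 5)}
Filtering on mname != Xia leaves {(Rae, eng, 1, 2020, 23), (Rae, law, 16, 1989, 23), (Rae, ops, 6, 2010, 23)}.
Filtering on year = 2010 and genre != eng leaves {(Rae, ops, 6, 2010, 23)}.
π_{bid, year, mname} gives {(6, 2010, Rae)}.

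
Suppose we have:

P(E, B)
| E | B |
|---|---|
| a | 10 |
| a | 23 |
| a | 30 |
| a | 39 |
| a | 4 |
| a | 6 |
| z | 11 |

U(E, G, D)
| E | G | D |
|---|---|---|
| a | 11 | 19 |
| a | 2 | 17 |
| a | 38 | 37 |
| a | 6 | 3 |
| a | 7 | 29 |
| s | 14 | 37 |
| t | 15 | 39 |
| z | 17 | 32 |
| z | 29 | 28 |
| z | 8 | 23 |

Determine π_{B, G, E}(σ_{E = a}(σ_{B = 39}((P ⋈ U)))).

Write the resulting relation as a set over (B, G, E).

{(39, 11, a), (39, 2, a), (39, 38, a), (39, 6, a), (39, 7, a)}

Joining P and U on E yields {(a, 10, 11, 19), (a, 10, 2, 17), (a, 10, 38, 37), (a, 10, 6, 3), (a, 10, 7, 29), (a, 23, 11, 19), (a, 23, 2, 17), (a, 23, 38, 37), (a, 23, 6, 3), (a, 23, 7, 29), (a, 30, 11, 19), (a, 30, 2, 17), (a, 30, 38, 37), (a, 30, 6, 3), (a, 30, 7, 29), (a, 39, 11, 19), (a, 39, 2, 17), (a, 39, 38, 37), (a, 39, 6, 3), (a, 39, 7, 29), (a, 4, 11, 19), (a, 4, 2, 17), (a, 4, 38, 37), (a, 4, 6, 3), (a, 4, 7, 29), (a, 6, 11, 19), (a, 6, 2, 17), (a, 6, 38, 37), (a, 6, 6, 3), (a, 6, 7, 29), (z, 11, 17, 32), (z, 11, 29, 28), (z, 11, 8, 23)}.
Selection B = 39: {(a, 39, 11, 19), (a, 39, 2, 17), (a, 39, 38, 37), (a, 39, 6, 3), (a, 39, 7, 29)}
Selection E = a: {(a, 39, 11, 19), (a, 39, 2, 17), (a, 39, 38, 37), (a, 39, 6, 3), (a, 39, 7, 29)}
Keep only column(s) B, G, E: {(39, 11, a), (39, 2, a), (39, 38, a), (39, 6, a), (39, 7, a)}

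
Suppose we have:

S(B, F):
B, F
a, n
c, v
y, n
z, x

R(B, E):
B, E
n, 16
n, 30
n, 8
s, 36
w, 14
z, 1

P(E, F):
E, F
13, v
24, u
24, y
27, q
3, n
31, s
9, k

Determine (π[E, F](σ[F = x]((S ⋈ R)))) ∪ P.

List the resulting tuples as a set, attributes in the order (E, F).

{(1, x), (13, v), (24, u), (24, y), (27, q), (3, n), (31, s), (9, k)}

Joining S and R on B yields {(z, x, 1)}.
Filtering on F = x leaves {(z, x, 1)}.
π_{E, F} gives {(1, x)}.
Taking the union: {(1, x), (13, v), (24, u), (24, y), (27, q), (3, n), (31, s), (9, k)}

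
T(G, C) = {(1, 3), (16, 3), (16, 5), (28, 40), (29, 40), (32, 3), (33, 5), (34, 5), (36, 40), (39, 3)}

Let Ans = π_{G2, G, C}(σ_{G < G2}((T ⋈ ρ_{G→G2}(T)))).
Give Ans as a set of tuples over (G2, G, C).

{(16, 1, 3), (29, 28, 40), (32, 1, 3), (32, 16, 3), (33, 16, 5), (34, 16, 5), (34, 33, 5), (36, 28, 40), (36, 29, 40), (39, 1, 3), (39, 16, 3), (39, 32, 3)}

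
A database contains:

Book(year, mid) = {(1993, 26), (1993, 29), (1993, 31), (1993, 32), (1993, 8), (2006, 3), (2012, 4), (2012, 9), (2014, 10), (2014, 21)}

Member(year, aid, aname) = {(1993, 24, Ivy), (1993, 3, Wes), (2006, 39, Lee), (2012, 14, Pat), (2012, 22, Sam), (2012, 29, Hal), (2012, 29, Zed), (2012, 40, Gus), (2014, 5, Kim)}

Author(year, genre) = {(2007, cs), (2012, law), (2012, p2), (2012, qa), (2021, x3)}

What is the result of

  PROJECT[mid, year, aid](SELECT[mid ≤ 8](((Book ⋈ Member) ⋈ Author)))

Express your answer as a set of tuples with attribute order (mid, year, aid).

{(4, 2012, 14), (4, 2012, 22), (4, 2012, 29), (4, 2012, 40)}

Joining Book and Member on year yields {(1993, 26, 24, Ivy), (1993, 26, 3, Wes), (1993, 29, 24, Ivy), (1993, 29, 3, Wes), (1993, 31, 24, Ivy), (1993, 31, 3, Wes), (1993, 32, 24, Ivy), (1993, 32, 3, Wes), (1993, 8, 24, Ivy), (1993, 8, 3, Wes), (2006, 3, 39, Lee), (2012, 4, 14, Pat), (2012, 4, 22, Sam), (2012, 4, 29, Hal), (2012, 4, 29, Zed), (2012, 4, 40, Gus), (2012, 9, 14, Pat), (2012, 9, 22, Sam), (2012, 9, 29, Hal), (2012, 9, 29, Zed), (2012, 9, 40, Gus), (2014, 10, 5, Kim), (2014, 21, 5, Kim)}.
Joining (Book ⋈ Member) and Author on year yields {(2012, 4, 14, Pat, law), (2012, 4, 14, Pat, p2), (2012, 4, 14, Pat, qa), (2012, 4, 22, Sam, law), (2012, 4, 22, Sam, p2), (2012, 4, 22, Sam, qa), (2012, 4, 29, Hal, law), (2012, 4, 29, Hal, p2), (2012, 4, 29, Hal, qa), (2012, 4, 29, Zed, law), (2012, 4, 29, Zed, p2), (2012, 4, 29, Zed, qa), (2012, 4, 40, Gus, law), (2012, 4, 40, Gus, p2), (2012, 4, 40, Gus, qa), (2012, 9, 14, Pat, law), (2012, 9, 14, Pat, p2), (2012, 9, 14, Pat, qa), (2012, 9, 22, Sam, law), (2012, 9, 22, Sam, p2), (2012, 9, 22, Sam, qa), (2012, 9, 29, Hal, law), (2012, 9, 29, Hal, p2), (2012, 9, 29, Hal, qa), (2012, 9, 29, Zed, law), (2012, 9, 29, Zed, p2), (2012, 9, 29, Zed, qa), (2012, 9, 40, Gus, law), (2012, 9, 40, Gus, p2), (2012, 9, 40, Gus, qa)}.
σ[mid ≤ 8]: keep tuples satisfying mid ≤ 8 → {(2012, 4, 14, Pat, law), (2012, 4, 14, Pat, p2), (2012, 4, 14, Pat, qa), (2012, 4, 22, Sam, law), (2012, 4, 22, Sam, p2), (2012, 4, 22, Sam, qa), (2012, 4, 29, Hal, law), (2012, 4, 29, Hal, p2), (2012, 4, 29, Hal, qa), (2012, 4, 29, Zed, law), (2012, 4, 29, Zed, p2), (2012, 4, 29, Zed, qa), (2012, 4, 40, Gus, law), (2012, 4, 40, Gus, p2), (2012, 4, 40, Gus, qa)}
Keep only column(s) mid, year, aid (11 duplicate(s) eliminated): {(4, 2012, 14), (4, 2012, 22), (4, 2012, 29), (4, 2012, 40)}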